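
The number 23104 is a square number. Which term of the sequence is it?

We need n² = 23104, so n = √23104 = 152.
Check: 152² = 23104. ✓

152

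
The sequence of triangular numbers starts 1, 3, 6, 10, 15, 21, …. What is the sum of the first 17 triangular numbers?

Σ i(i+1)/2 = (Σi² + Σi) / 2 over i = 1..17.
Σi = 153 and Σi² = 1785.
(1·1785 + 1·153) / 2 = 1938/2 = 969.

969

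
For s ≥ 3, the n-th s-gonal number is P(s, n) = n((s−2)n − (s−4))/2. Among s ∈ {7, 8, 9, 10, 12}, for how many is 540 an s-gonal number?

s = 7: P(7, 15) = 540. ✓
s = 8: P(8, 13) = 481 and P(8, 14) = 560; 540 is not s-gonal.
s = 9: P(9, 12) = 474 and P(9, 13) = 559; 540 is not s-gonal.
s = 10: P(10, 12) = 540. ✓
s = 12: P(12, 10) = 460 and P(12, 11) = 561; 540 is not s-gonal.
Hits: s ∈ {7, 10} → 2.

2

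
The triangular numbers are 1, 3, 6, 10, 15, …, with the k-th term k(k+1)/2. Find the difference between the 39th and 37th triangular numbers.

39·40/2 = 780 and 37·38/2 = 703.
Difference: 780 − 703 = 77.

77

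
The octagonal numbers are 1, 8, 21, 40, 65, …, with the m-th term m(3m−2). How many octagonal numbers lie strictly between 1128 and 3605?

The n-th octagonal number is n(3n−2).
Smallest index with value > 1128: n = 20 (giving 1160).
Largest index with value < 3605: n = 34 (giving 3400).
Indices 20 through 34: 15 terms.

15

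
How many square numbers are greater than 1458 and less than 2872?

15

The n-th square number is n².
Smallest index with value > 1458: n = 39 (giving 1521).
Largest index with value < 2872: n = 53 (giving 2809).
Indices 39 through 53: 15 terms.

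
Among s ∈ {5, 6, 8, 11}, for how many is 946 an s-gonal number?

1

s = 5: P(5, 25) = 925 and P(5, 26) = 1001; 946 is not s-gonal.
s = 6: P(6, 22) = 946. ✓
s = 8: P(8, 18) = 936 and P(8, 19) = 1045; 946 is not s-gonal.
s = 11: P(11, 14) = 833 and P(11, 15) = 960; 946 is not s-gonal.
Hits: s ∈ {6} → 1.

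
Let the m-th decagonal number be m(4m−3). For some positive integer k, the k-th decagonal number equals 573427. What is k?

379

Set n(4n−3) = 573427, giving 4n² − 3n − 573427 = 0.
The discriminant is 9 + 16·573427 = 9174841, and √9174841 = 3029.
So n = (3 + 3029) / 8 = 3032/8 = 379.
Check: 379·(4·379 − 3) = 573427. ✓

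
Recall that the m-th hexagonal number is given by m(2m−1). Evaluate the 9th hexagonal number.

153

The 9th hexagonal number is n(2n−1) with n = 9.
9·(2·9 − 1) = 9·17 = 153.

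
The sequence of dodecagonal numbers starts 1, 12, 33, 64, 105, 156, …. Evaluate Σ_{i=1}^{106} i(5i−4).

1990521

Σ i(5i−4) = 5Σi² − 4Σi over i = 1..106.
Σi = 5671 and Σi² = 402641.
5·402641 − 4·5671 = 1990521.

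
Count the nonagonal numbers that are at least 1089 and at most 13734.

46

The n-th nonagonal number is n(7n−5)/2.
Smallest index with value ≥ 1089: n = 18 (giving 1089).
Largest index with value ≤ 13734: n = 63 (giving 13734).
Indices 18 through 63: 46 terms.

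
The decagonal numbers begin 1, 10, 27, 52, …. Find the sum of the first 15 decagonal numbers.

Σ i(4i−3) = 4Σi² − 3Σi over i = 1..15.
Σi = 120 and Σi² = 1240.
4·1240 − 3·120 = 4600.

4600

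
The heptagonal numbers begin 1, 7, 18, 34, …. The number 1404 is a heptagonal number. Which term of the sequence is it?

24

Set n(5n−3)/2 = 1404, giving 5n² − 3n − 2808 = 0.
The discriminant is 9 + 40·1404 = 56169, and √56169 = 237.
So n = (3 + 237) / 10 = 240/10 = 24.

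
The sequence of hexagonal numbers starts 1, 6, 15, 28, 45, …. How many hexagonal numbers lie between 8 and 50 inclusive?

3

The n-th hexagonal number is n(2n−1).
Smallest index with value ≥ 8: n = 3 (giving 15).
Largest index with value ≤ 50: n = 5 (giving 45).
Indices 3 through 5: 3 terms.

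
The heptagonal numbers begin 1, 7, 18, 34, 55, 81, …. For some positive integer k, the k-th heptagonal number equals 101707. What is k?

202

Set n(5n−3)/2 = 101707, giving 5n² − 3n − 203414 = 0.
The discriminant is 9 + 40·101707 = 4068289, and √4068289 = 2017.
So n = (3 + 2017) / 10 = 2020/10 = 202.
Check: 202·(5·202 − 3)/2 = 101707. ✓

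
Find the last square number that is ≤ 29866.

29584

Solve n² ≤ 29866 for integer n.
n = 172 gives 29584 ≤ 29866, while n = 173 gives 29929 > 29866; so the answer is 29584.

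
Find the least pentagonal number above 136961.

137562

Solve n(3n−1)/2 > 136961 for integer n.
The largest n with value ≤ 136961 is 302 (since 136655 ≤ 136961 < 137562), so the first above is n = 303, value 137562.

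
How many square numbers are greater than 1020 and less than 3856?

The n-th square number is n².
Smallest index with value > 1020: n = 32 (giving 1024).
Largest index with value < 3856: n = 62 (giving 3844).
Indices 32 through 62: 31 terms.

31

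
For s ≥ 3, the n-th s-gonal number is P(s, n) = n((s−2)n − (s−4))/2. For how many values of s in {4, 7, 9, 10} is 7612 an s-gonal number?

s = 4: P(4, 87) = 7569 and P(4, 88) = 7744; 7612 is not s-gonal.
s = 7: P(7, 55) = 7480 and P(7, 56) = 7756; 7612 is not s-gonal.
s = 9: P(9, 46) = 7291 and P(9, 47) = 7614; 7612 is not s-gonal.
s = 10: P(10, 44) = 7612. ✓
Hits: s ∈ {10} → 1.

1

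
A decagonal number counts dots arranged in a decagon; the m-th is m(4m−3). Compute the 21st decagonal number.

1701

21·(4·21 − 3) = 21·81 = 1701.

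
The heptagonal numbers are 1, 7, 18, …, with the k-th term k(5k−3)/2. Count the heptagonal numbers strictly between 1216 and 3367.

14

The n-th heptagonal number is n(5n−3)/2.
Smallest index with value > 1216: n = 23 (giving 1288).
Largest index with value < 3367: n = 36 (giving 3186).
Indices 23 through 36: 14 terms.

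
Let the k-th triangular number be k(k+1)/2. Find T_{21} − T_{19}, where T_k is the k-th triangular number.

41

21·22/2 = 231 and 19·20/2 = 190.
Difference: 231 − 190 = 41.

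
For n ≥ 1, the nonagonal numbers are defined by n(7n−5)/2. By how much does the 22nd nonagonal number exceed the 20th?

22·(7·22 − 5)/2 = 1639 and 20·(7·20 − 5)/2 = 1350.
Difference: 1639 − 1350 = 289.

289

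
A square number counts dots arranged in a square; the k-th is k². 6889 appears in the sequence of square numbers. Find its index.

83

We need n² = 6889, so n = √6889 = 83.
Check: 83² = 6889. ✓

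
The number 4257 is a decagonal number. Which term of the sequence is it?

Set n(4n−3) = 4257, giving 4n² − 3n − 4257 = 0.
The discriminant is 9 + 16·4257 = 68121, and √68121 = 261.
So n = (3 + 261) / 8 = 264/8 = 33.

33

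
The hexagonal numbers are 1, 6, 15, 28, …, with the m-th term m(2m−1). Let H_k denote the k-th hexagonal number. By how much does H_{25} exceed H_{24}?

Consecutive hexagonal numbers differ by 4n − 3: here 4·25 − 3 = 97.

97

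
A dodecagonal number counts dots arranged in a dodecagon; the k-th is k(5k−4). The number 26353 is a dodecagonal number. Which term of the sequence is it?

73

Set n(5n−4) = 26353, giving 5n² − 4n − 26353 = 0.
So n = (4 + 726) / 10 = 730/10 = 73.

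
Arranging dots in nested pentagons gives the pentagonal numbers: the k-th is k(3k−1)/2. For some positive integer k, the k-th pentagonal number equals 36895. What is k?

157

Set n(3n−1)/2 = 36895, giving 3n² − n − 73790 = 0.
The discriminant is 1 + 24·36895 = 885481, and √885481 = 941.
So n = (1 + 941) / 6 = 942/6 = 157.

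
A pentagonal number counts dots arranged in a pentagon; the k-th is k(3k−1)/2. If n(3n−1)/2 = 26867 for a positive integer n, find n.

134

Set n(3n−1)/2 = 26867, giving 3n² − n − 53734 = 0.
The discriminant is 1 + 24·26867 = 644809, and √644809 = 803.
So n = (1 + 803) / 6 = 804/6 = 134.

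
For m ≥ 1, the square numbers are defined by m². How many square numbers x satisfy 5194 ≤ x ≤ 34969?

The n-th square number is n².
Smallest index with value ≥ 5194: n = 73 (giving 5329).
Largest index with value ≤ 34969: n = 187 (giving 34969).
Indices 73 through 187: 115 terms.

115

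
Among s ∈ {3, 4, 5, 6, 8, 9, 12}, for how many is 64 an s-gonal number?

2

s = 3: P(3, 10) = 55 and P(3, 11) = 66; 64 is not s-gonal.
s = 4: P(4, 8) = 64. ✓
s = 5: P(5, 6) = 51 and P(5, 7) = 70; 64 is not s-gonal.
s = 6: P(6, 5) = 45 and P(6, 6) = 66; 64 is not s-gonal.
s = 8: P(8, 4) = 40 and P(8, 5) = 65; 64 is not s-gonal.
s = 9: P(9, 4) = 46 and P(9, 5) = 75; 64 is not s-gonal.
s = 12: P(12, 4) = 64. ✓
Hits: s ∈ {4, 12} → 2.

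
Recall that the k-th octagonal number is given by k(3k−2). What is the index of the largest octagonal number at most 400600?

365

Solve n(3n−2) ≤ 400600 for integer n.
n = 365 gives 398945 ≤ 400600, while n = 366 gives 401136 > 400600; so the answer is index 365.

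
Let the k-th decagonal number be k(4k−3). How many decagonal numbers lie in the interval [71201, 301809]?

142

The n-th decagonal number is n(4n−3).
Smallest index with value ≥ 71201: n = 134 (giving 71422).
Largest index with value ≤ 301809: n = 275 (giving 301675).
Indices 134 through 275: 142 terms.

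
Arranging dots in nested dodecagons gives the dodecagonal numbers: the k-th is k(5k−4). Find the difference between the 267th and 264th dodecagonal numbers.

7953

267·(5·267 − 4) = 355377 and 264·(5·264 − 4) = 347424.
Difference: 355377 − 347424 = 7953.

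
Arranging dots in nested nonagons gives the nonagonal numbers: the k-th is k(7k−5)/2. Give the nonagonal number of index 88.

The 88th nonagonal number is n(7n−5)/2 with n = 88.
88·(7·88 − 5)/2 = 88·611/2 = 26884.

26884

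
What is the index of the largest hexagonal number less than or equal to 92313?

215

Solve n(2n−1) ≤ 92313 for integer n.
n = 215 gives 92235 ≤ 92313, while n = 216 gives 93096 > 92313; so the answer is index 215.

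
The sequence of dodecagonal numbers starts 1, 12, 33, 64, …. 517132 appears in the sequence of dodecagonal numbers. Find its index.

Set n(5n−4) = 517132, giving 5n² − 4n − 517132 = 0.
So n = (4 + 3216) / 10 = 3220/10 = 322.
Check: 322·(5·322 − 4) = 517132. ✓

322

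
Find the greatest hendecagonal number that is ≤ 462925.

462561

Solve n(9n−7)/2 ≤ 462925 for integer n.
n = 321 gives 462561 ≤ 462925, while n = 322 gives 465451 > 462925; so the answer is 462561.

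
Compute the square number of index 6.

36

The 6th square number is n² with n = 6.
6² = 36.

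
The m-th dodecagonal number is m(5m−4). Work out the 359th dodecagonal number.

642969

The 359th dodecagonal number is n(5n−4) with n = 359.
359·(5·359 − 4) = 359·1791 = 642969.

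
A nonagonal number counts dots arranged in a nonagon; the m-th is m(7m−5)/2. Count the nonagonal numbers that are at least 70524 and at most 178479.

The n-th nonagonal number is n(7n−5)/2.
Smallest index with value ≥ 70524: n = 143 (giving 71214).
Largest index with value ≤ 178479: n = 226 (giving 178201).
Indices 143 through 226: 84 terms.

84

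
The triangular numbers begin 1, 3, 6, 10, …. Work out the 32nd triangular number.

The 32nd triangular number is n(n+1)/2 with n = 32.
32·33/2 = 1056/2 = 528.

528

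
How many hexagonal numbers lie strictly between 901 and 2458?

14

The n-th hexagonal number is n(2n−1).
Smallest index with value > 901: n = 22 (giving 946).
Largest index with value < 2458: n = 35 (giving 2415).
Indices 22 through 35: 14 terms.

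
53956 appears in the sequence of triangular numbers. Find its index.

Set n(n+1)/2 = 53956, giving n² + n − 107912 = 0.
So n = (-1 + 657) / 2 = 656/2 = 328.

328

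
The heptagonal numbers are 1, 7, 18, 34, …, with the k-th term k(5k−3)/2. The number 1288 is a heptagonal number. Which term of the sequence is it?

23

Set n(5n−3)/2 = 1288, giving 5n² − 3n − 2576 = 0.
The discriminant is 9 + 40·1288 = 51529, and √51529 = 227.
So n = (3 + 227) / 10 = 230/10 = 23.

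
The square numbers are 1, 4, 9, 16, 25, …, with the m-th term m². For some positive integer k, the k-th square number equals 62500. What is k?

We need n² = 62500, so n = √62500 = 250.

250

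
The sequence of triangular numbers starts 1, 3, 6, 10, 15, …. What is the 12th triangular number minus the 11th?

Consecutive triangular numbers differ by n: T_{12} − T_{11} = 12.

12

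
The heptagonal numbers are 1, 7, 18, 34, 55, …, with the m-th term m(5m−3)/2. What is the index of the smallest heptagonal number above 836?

19

Solve n(5n−3)/2 > 836 for integer n.
The largest n with value ≤ 836 is 18 (since 783 ≤ 836 < 874), so the first above is n = 19, value 874.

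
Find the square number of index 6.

36

The 6th square number is n² with n = 6.
6² = 36.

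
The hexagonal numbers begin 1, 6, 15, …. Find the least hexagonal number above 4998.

5151

Solve n(2n−1) > 4998 for integer n.
The largest n with value ≤ 4998 is 50 (since 4950 ≤ 4998 < 5151), so the first above is n = 51, value 5151.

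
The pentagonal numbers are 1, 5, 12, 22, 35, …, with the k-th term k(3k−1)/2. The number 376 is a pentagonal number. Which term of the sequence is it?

16

Set n(3n−1)/2 = 376, giving 3n² − n − 752 = 0.
The discriminant is 1 + 24·376 = 9025, and √9025 = 95.
So n = (1 + 95) / 6 = 96/6 = 16.
Check: 16·(3·16 − 1)/2 = 376. ✓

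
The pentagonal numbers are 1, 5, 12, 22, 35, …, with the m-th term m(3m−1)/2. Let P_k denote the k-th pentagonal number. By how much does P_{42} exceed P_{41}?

Consecutive pentagonal numbers differ by 3n − 2: here 3·42 − 2 = 124.

124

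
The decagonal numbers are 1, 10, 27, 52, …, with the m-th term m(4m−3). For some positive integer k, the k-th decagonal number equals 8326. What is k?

Set n(4n−3) = 8326, giving 4n² − 3n − 8326 = 0.
The discriminant is 9 + 16·8326 = 133225, and √133225 = 365.
So n = (3 + 365) / 8 = 368/8 = 46.
Check: 46·(4·46 − 3) = 8326. ✓

46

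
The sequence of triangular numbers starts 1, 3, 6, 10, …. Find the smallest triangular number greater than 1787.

1830

Solve n(n+1)/2 > 1787 for integer n.
The largest n with value ≤ 1787 is 59 (since 1770 ≤ 1787 < 1830), so the first above is n = 60, value 1830.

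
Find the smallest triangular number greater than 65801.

66066

Solve n(n+1)/2 > 65801 for integer n.
The largest n with value ≤ 65801 is 362 (since 65703 ≤ 65801 < 66066), so the first above is n = 363, value 66066.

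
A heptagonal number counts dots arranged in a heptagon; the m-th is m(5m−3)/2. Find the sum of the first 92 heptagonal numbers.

653108

Σ i(5i−3)/2 = (5Σi² − 3Σi) / 2 over i = 1..92.
Σi = 4278 and Σi² = 263810.
(5·263810 − 3·4278) / 2 = 1306216/2 = 653108.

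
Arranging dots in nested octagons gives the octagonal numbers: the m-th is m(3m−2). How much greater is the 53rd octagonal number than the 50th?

921

53·(3·53 − 2) = 8321 and 50·(3·50 − 2) = 7400.
Difference: 8321 − 7400 = 921.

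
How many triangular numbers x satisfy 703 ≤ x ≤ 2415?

33

The n-th triangular number is n(n+1)/2.
Smallest index with value ≥ 703: n = 37 (giving 703).
Largest index with value ≤ 2415: n = 69 (giving 2415).
Indices 37 through 69: 33 terms.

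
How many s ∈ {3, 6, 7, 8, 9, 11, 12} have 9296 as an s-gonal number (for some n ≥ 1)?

1

s = 3: P(3, 135) = 9180 and P(3, 136) = 9316; 9296 is not s-gonal.
s = 6: P(6, 68) = 9180 and P(6, 69) = 9453; 9296 is not s-gonal.
s = 7: P(7, 61) = 9211 and P(7, 62) = 9517; 9296 is not s-gonal.
s = 8: P(8, 56) = 9296. ✓
s = 9: P(9, 51) = 8976 and P(9, 52) = 9334; 9296 is not s-gonal.
s = 11: P(11, 45) = 8955 and P(11, 46) = 9361; 9296 is not s-gonal.
s = 12: P(12, 43) = 9073 and P(12, 44) = 9504; 9296 is not s-gonal.
Hits: s ∈ {8} → 1.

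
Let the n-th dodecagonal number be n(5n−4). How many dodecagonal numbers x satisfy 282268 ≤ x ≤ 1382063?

The n-th dodecagonal number is n(5n−4).
Smallest index with value ≥ 282268: n = 238 (giving 282268).
Largest index with value ≤ 1382063: n = 526 (giving 1381276).
Indices 238 through 526: 289 terms.

289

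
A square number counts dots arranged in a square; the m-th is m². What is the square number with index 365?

The 365th square number is n² with n = 365.
365² = 133225.

133225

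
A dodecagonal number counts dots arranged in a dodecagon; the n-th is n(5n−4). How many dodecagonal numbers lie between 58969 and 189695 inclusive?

The n-th dodecagonal number is n(5n−4).
Smallest index with value ≥ 58969: n = 109 (giving 58969).
Largest index with value ≤ 189695: n = 195 (giving 189345).
Indices 109 through 195: 87 terms.

87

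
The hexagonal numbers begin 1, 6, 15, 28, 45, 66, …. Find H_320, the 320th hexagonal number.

204480

The 320th hexagonal number is n(2n−1) with n = 320.
320·(2·320 − 1) = 320·639 = 204480.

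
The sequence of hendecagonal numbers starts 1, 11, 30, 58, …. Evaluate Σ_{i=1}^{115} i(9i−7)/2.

Σ i(9i−7)/2 = (9Σi² − 7Σi) / 2 over i = 1..115.
Σi = 6670 and Σi² = 513590.
(9·513590 − 7·6670) / 2 = 4575620/2 = 2287810.

2287810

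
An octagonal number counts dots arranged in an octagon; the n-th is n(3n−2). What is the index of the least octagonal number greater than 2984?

Solve n(3n−2) > 2984 for integer n.
The largest n with value ≤ 2984 is 31 (since 2821 ≤ 2984 < 3008), so the first above is n = 32, value 3008.

32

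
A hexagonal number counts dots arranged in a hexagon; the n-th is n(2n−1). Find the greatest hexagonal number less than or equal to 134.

Solve n(2n−1) ≤ 134 for integer n.
n = 8 gives 120 ≤ 134, while n = 9 gives 153 > 134; so the answer is 120.

120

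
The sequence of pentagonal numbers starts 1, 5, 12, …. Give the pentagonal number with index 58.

5017

58·(3·58 − 1)/2 = 58·173/2 = 5017.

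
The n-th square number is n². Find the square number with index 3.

9

The 3rd square number is n² with n = 3.
3² = 9.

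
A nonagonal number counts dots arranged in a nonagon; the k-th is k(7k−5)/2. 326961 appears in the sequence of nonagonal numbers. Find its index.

306

Set n(7n−5)/2 = 326961, giving 7n² − 5n − 653922 = 0.
The discriminant is 25 + 56·326961 = 18309841, and √18309841 = 4279.
So n = (5 + 4279) / 14 = 4284/14 = 306.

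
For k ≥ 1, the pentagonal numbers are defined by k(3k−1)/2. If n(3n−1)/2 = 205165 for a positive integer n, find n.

370

Set n(3n−1)/2 = 205165, giving 3n² − n − 410330 = 0.
The discriminant is 1 + 24·205165 = 4923961, and √4923961 = 2219.
So n = (1 + 2219) / 6 = 2220/6 = 370.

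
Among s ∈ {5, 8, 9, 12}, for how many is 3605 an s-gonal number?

s = 5: P(5, 49) = 3577 and P(5, 50) = 3725; 3605 is not s-gonal.
s = 8: P(8, 35) = 3605. ✓
s = 9: P(9, 32) = 3504 and P(9, 33) = 3729; 3605 is not s-gonal.
s = 12: P(12, 27) = 3537 and P(12, 28) = 3808; 3605 is not s-gonal.
Hits: s ∈ {8} → 1.

1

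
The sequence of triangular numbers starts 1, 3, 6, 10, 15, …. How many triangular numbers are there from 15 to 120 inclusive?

The n-th triangular number is n(n+1)/2.
Smallest index with value ≥ 15: n = 5 (giving 15).
Largest index with value ≤ 120: n = 15 (giving 120).
Indices 5 through 15: 11 terms.

11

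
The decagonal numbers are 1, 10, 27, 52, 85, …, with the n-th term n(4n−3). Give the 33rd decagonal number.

4257

The 33rd decagonal number is n(4n−3) with n = 33.
33·(4·33 − 3) = 33·129 = 4257.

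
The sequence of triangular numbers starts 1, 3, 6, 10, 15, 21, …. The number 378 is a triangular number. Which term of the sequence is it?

27

Set n(n+1)/2 = 378, giving n² + n − 756 = 0.
The discriminant is 1 + 8·378 = 3025, and √3025 = 55.
So n = (-1 + 55) / 2 = 54/2 = 27.
Check: 27·28/2 = 378. ✓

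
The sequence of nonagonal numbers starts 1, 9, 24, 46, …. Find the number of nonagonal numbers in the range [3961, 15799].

The n-th nonagonal number is n(7n−5)/2.
Smallest index with value ≥ 3961: n = 34 (giving 3961).
Largest index with value ≤ 15799: n = 67 (giving 15544).
Indices 34 through 67: 34 terms.

34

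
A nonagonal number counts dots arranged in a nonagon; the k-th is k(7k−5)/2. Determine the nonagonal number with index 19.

19·(7·19 − 5)/2 = 19·128/2 = 19·64 = 1216.

1216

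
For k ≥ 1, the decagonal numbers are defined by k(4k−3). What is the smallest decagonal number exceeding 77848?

77980

Solve n(4n−3) > 77848 for integer n.
The largest n with value ≤ 77848 is 139 (since 76867 ≤ 77848 < 77980), so the first above is n = 140, value 77980.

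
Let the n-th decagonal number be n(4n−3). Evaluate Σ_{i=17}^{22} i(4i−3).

8845

Σ i(4i−3) = 4Σi² − 3Σi over i = 17..22.
Σi = 253 − 136 = 117 and Σi² = 3795 − 1496 = 2299.
4·2299 − 3·117 = 8845.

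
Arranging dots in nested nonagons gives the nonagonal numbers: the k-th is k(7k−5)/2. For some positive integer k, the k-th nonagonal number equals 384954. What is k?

Set n(7n−5)/2 = 384954, giving 7n² − 5n − 769908 = 0.
So n = (5 + 4643) / 14 = 4648/14 = 332.

332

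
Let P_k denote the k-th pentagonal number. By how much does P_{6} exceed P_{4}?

29

6·(3·6 − 1)/2 = 51 and 4·(3·4 − 1)/2 = 22.
Difference: 51 − 22 = 29.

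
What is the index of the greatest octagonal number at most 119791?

200

Solve n(3n−2) ≤ 119791 for integer n.
n = 200 gives 119600 ≤ 119791, while n = 201 gives 120801 > 119791; so the answer is index 200.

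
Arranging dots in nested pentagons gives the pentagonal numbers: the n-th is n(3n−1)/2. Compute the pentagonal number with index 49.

The 49th pentagonal number is n(3n−1)/2 with n = 49.
49·(3·49 − 1)/2 = 49·146/2 = 49·73 = 3577.

3577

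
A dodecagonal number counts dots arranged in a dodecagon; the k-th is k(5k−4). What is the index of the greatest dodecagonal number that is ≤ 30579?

Solve n(5n−4) ≤ 30579 for integer n.
n = 78 gives 30108 ≤ 30579, while n = 79 gives 30889 > 30579; so the answer is index 78.

78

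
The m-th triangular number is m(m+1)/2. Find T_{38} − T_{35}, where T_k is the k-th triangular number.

111

38·39/2 = 741 and 35·36/2 = 630.
Difference: 741 − 630 = 111.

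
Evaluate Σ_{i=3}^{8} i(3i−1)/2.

Σ i(3i−1)/2 = (3Σi² − Σi) / 2 over i = 3..8.
Σi = 36 − 3 = 33 and Σi² = 204 − 5 = 199.
(3·199 − 1·33) / 2 = 564/2 = 282.

282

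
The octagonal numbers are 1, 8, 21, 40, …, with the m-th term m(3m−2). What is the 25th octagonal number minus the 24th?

Consecutive octagonal numbers differ by 6n − 5: here 6·25 − 5 = 145.

145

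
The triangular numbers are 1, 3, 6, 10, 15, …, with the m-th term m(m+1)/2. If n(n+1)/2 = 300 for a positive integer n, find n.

Set n(n+1)/2 = 300, giving n² + n − 600 = 0.
The discriminant is 1 + 8·300 = 2401, and √2401 = 49.
So n = (-1 + 49) / 2 = 48/2 = 24.
Check: 24·25/2 = 300. ✓

24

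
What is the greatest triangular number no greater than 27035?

Solve n(n+1)/2 ≤ 27035 for integer n.
n = 232 gives 27028 ≤ 27035, while n = 233 gives 27261 > 27035; so the answer is 27028.

27028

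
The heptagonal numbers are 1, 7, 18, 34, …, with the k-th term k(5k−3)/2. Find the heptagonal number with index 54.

7209

The 54th heptagonal number is n(5n−3)/2 with n = 54.
54·(5·54 − 3)/2 = 54·267/2 = 7209.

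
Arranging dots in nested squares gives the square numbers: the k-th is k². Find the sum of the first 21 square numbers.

3311

Σ_{i=1}^{21} i² = 21·22·43/6 = 3311.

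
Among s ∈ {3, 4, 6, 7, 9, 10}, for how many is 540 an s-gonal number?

s = 3: P(3, 32) = 528 and P(3, 33) = 561; 540 is not s-gonal.
s = 4: P(4, 23) = 529 and P(4, 24) = 576; 540 is not s-gonal.
s = 6: P(6, 16) = 496 and P(6, 17) = 561; 540 is not s-gonal.
s = 7: P(7, 15) = 540. ✓
s = 9: P(9, 12) = 474 and P(9, 13) = 559; 540 is not s-gonal.
s = 10: P(10, 12) = 540. ✓
Hits: s ∈ {7, 10} → 2.

2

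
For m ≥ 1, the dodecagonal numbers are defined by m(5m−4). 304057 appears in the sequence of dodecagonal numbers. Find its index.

247

Set n(5n−4) = 304057, giving 5n² − 4n − 304057 = 0.
So n = (4 + 2466) / 10 = 2470/10 = 247.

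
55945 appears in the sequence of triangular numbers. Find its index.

334

Set n(n+1)/2 = 55945, giving n² + n − 111890 = 0.
So n = (-1 + 669) / 2 = 668/2 = 334.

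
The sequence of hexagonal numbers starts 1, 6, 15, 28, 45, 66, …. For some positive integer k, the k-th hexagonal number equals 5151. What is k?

51

Set n(2n−1) = 5151, giving 2n² − n − 5151 = 0.
The discriminant is 1 + 8·5151 = 41209, and √41209 = 203.
So n = (1 + 203) / 4 = 204/4 = 51.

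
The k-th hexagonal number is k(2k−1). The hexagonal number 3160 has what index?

Set n(2n−1) = 3160, giving 2n² − n − 3160 = 0.
So n = (1 + 159) / 4 = 160/4 = 40.
Check: 40·(2·40 − 1) = 3160. ✓

40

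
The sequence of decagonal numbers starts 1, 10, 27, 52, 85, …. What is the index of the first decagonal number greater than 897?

16

Solve n(4n−3) > 897 for integer n.
The largest n with value ≤ 897 is 15 (since 855 ≤ 897 < 976), so the first above is n = 16, value 976.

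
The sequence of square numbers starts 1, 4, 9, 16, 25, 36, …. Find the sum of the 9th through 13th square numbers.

Σ_{i=9}^{13} i² = 819 − 204 = 615.

615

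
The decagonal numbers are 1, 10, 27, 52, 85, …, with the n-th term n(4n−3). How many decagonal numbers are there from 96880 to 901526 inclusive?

319

The n-th decagonal number is n(4n−3).
Smallest index with value ≥ 96880: n = 157 (giving 98125).
Largest index with value ≤ 901526: n = 475 (giving 901075).
Indices 157 through 475: 319 terms.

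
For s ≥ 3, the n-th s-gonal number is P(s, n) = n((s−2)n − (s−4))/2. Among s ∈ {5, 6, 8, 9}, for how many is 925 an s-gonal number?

s = 5: P(5, 25) = 925. ✓
s = 6: P(6, 21) = 861 and P(6, 22) = 946; 925 is not s-gonal.
s = 8: P(8, 17) = 833 and P(8, 18) = 936; 925 is not s-gonal.
s = 9: P(9, 16) = 856 and P(9, 17) = 969; 925 is not s-gonal.
Hits: s ∈ {5} → 1.

1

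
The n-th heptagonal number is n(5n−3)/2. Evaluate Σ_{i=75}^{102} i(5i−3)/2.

Σ i(5i−3)/2 = (5Σi² − 3Σi) / 2 over i = 75..102.
Σi = 5253 − 2775 = 2478 and Σi² = 358955 − 137825 = 221130.
(5·221130 − 3·2478) / 2 = 1098216/2 = 549108.

549108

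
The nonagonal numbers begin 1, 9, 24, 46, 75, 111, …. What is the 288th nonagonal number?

The 288th nonagonal number is n(7n−5)/2 with n = 288.
288·(7·288 − 5)/2 = 288·2011/2 = 289584.

289584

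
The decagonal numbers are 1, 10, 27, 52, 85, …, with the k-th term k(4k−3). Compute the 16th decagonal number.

976

The 16th decagonal number is n(4n−3) with n = 16.
16·(4·16 − 3) = 16·61 = 976.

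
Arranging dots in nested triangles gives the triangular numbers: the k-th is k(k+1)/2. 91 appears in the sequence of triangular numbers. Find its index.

13

Set n(n+1)/2 = 91, giving n² + n − 182 = 0.
The discriminant is 1 + 8·91 = 729, and √729 = 27.
So n = (-1 + 27) / 2 = 26/2 = 13.
Check: 13·14/2 = 91. ✓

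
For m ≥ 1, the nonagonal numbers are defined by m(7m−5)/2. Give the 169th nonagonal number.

99541

The 169th nonagonal number is n(7n−5)/2 with n = 169.
169·(7·169 − 5)/2 = 169·1178/2 = 169·589 = 99541.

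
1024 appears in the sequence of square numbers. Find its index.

We need n² = 1024, so n = √1024 = 32.
Check: 32² = 1024. ✓

32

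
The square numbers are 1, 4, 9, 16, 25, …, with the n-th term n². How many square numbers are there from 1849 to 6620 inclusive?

The n-th square number is n².
Smallest index with value ≥ 1849: n = 43 (giving 1849).
Largest index with value ≤ 6620: n = 81 (giving 6561).
Indices 43 through 81: 39 terms.

39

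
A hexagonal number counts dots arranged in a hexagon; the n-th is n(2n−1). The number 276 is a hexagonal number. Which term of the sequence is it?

Set n(2n−1) = 276, giving 2n² − n − 276 = 0.
The discriminant is 1 + 8·276 = 2209, and √2209 = 47.
So n = (1 + 47) / 4 = 48/4 = 12.

12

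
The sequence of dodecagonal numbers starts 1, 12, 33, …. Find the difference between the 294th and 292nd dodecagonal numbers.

5852

294·(5·294 − 4) = 431004 and 292·(5·292 − 4) = 425152.
Difference: 431004 − 425152 = 5852.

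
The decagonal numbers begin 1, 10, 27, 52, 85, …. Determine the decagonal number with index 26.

The 26th decagonal number is n(4n−3) with n = 26.
26·(4·26 − 3) = 26·101 = 2626.

2626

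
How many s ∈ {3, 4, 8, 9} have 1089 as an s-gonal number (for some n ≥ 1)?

2

s = 3: P(3, 46) = 1081 and P(3, 47) = 1128; 1089 is not s-gonal.
s = 4: P(4, 33) = 1089. ✓
s = 8: P(8, 19) = 1045 and P(8, 20) = 1160; 1089 is not s-gonal.
s = 9: P(9, 18) = 1089. ✓
Hits: s ∈ {4, 9} → 2.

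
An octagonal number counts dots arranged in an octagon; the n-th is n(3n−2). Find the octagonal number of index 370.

The 370th octagonal number is n(3n−2) with n = 370.
370·(3·370 − 2) = 370·1108 = 409960.

409960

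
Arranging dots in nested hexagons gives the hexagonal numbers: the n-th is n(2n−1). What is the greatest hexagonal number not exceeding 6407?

Solve n(2n−1) ≤ 6407 for integer n.
n = 56 gives 6216 ≤ 6407, while n = 57 gives 6441 > 6407; so the answer is 6216.

6216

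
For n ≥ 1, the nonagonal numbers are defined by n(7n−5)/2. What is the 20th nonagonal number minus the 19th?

134

Consecutive nonagonal numbers differ by 7n − 6: here 7·20 − 6 = 134.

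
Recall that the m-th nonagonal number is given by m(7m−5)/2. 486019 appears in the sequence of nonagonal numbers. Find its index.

Set n(7n−5)/2 = 486019, giving 7n² − 5n − 972038 = 0.
The discriminant is 25 + 56·486019 = 27217089, and √27217089 = 5217.
So n = (5 + 5217) / 14 = 5222/14 = 373.

373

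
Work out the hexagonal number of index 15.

15·(2·15 − 1) = 15·29 = 435.

435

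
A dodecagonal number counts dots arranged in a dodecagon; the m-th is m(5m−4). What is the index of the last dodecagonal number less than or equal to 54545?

104

Solve n(5n−4) ≤ 54545 for integer n.
n = 104 gives 53664 ≤ 54545, while n = 105 gives 54705 > 54545; so the answer is index 104.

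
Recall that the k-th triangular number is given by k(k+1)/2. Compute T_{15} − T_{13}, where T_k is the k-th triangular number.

29

15·16/2 = 120 and 13·14/2 = 91.
Difference: 120 − 91 = 29.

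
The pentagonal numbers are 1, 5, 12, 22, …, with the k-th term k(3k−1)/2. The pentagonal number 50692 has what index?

Set n(3n−1)/2 = 50692, giving 3n² − n − 101384 = 0.
So n = (1 + 1103) / 6 = 1104/6 = 184.
Check: 184·(3·184 − 1)/2 = 50692. ✓

184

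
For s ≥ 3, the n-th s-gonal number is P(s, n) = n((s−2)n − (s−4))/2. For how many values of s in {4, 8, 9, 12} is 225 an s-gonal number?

2

s = 4: P(4, 15) = 225. ✓
s = 8: P(8, 9) = 225. ✓
s = 9: P(9, 8) = 204 and P(9, 9) = 261; 225 is not s-gonal.
s = 12: P(12, 7) = 217 and P(12, 8) = 288; 225 is not s-gonal.
Hits: s ∈ {4, 8} → 2.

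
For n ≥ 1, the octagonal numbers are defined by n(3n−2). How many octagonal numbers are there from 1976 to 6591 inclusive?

The n-th octagonal number is n(3n−2).
Smallest index with value ≥ 1976: n = 26 (giving 1976).
Largest index with value ≤ 6591: n = 47 (giving 6533).
Indices 26 through 47: 22 terms.

22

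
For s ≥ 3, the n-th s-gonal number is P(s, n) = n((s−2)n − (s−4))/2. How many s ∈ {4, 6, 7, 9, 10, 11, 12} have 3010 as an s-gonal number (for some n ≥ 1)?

1

s = 4: P(4, 54) = 2916 and P(4, 55) = 3025; 3010 is not s-gonal.
s = 6: P(6, 39) = 3003 and P(6, 40) = 3160; 3010 is not s-gonal.
s = 7: P(7, 35) = 3010. ✓
s = 9: P(9, 29) = 2871 and P(9, 30) = 3075; 3010 is not s-gonal.
s = 10: P(10, 27) = 2835 and P(10, 28) = 3052; 3010 is not s-gonal.
s = 11: P(11, 26) = 2951 and P(11, 27) = 3186; 3010 is not s-gonal.
s = 12: P(12, 24) = 2784 and P(12, 25) = 3025; 3010 is not s-gonal.
Hits: s ∈ {7} → 1.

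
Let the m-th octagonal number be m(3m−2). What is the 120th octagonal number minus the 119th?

Consecutive octagonal numbers differ by 6n − 5: here 6·120 − 5 = 715.

715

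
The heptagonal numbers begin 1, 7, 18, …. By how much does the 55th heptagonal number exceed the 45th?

55·(5·55 − 3)/2 = 7480 and 45·(5·45 − 3)/2 = 4995.
Difference: 7480 − 4995 = 2485.

2485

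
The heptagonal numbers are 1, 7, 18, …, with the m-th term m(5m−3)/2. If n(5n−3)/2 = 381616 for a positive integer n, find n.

391

Set n(5n−3)/2 = 381616, giving 5n² − 3n − 763232 = 0.
So n = (3 + 3907) / 10 = 3910/10 = 391.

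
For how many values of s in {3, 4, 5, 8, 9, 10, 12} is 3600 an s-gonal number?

1

s = 3: P(3, 84) = 3570 and P(3, 85) = 3655; 3600 is not s-gonal.
s = 4: P(4, 60) = 3600. ✓
s = 5: P(5, 49) = 3577 and P(5, 50) = 3725; 3600 is not s-gonal.
s = 8: P(8, 34) = 3400 and P(8, 35) = 3605; 3600 is not s-gonal.
s = 9: P(9, 32) = 3504 and P(9, 33) = 3729; 3600 is not s-gonal.
s = 10: P(10, 30) = 3510 and P(10, 31) = 3751; 3600 is not s-gonal.
s = 12: P(12, 27) = 3537 and P(12, 28) = 3808; 3600 is not s-gonal.
Hits: s ∈ {4} → 1.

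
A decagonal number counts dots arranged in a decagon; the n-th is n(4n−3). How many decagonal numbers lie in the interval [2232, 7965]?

The n-th decagonal number is n(4n−3).
Smallest index with value ≥ 2232: n = 24 (giving 2232).
Largest index with value ≤ 7965: n = 45 (giving 7965).
Indices 24 through 45: 22 terms.

22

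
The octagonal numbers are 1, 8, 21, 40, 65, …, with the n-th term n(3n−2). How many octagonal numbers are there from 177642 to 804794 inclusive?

275

The n-th octagonal number is n(3n−2).
Smallest index with value ≥ 177642: n = 244 (giving 178120).
Largest index with value ≤ 804794: n = 518 (giving 803936).
Indices 244 through 518: 275 terms.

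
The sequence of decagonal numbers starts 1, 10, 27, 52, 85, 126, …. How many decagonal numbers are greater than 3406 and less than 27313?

54

The n-th decagonal number is n(4n−3).
Smallest index with value > 3406: n = 30 (giving 3510).
Largest index with value < 27313: n = 83 (giving 27307).
Indices 30 through 83: 54 terms.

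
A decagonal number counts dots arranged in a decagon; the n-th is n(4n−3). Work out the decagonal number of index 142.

80230

142·(4·142 − 3) = 142·565 = 80230.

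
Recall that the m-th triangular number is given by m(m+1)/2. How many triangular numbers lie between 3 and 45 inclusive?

8

The n-th triangular number is n(n+1)/2.
Smallest index with value ≥ 3: n = 2 (giving 3).
Largest index with value ≤ 45: n = 9 (giving 45).
Indices 2 through 9: 8 terms.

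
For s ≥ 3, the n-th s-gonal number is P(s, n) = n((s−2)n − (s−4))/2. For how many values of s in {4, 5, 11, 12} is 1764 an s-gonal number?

s = 4: P(4, 42) = 1764. ✓
s = 5: P(5, 34) = 1717 and P(5, 35) = 1820; 1764 is not s-gonal.
s = 11: P(11, 20) = 1730 and P(11, 21) = 1911; 1764 is not s-gonal.
s = 12: P(12, 19) = 1729 and P(12, 20) = 1920; 1764 is not s-gonal.
Hits: s ∈ {4} → 1.

1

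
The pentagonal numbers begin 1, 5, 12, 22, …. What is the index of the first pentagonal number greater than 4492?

55

Solve n(3n−1)/2 > 4492 for integer n.
The largest n with value ≤ 4492 is 54 (since 4347 ≤ 4492 < 4510), so the first above is n = 55, value 4510.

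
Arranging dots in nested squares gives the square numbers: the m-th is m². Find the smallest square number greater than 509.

Solve n² > 509 for integer n.
The largest n with value ≤ 509 is 22 (since 484 ≤ 509 < 529), so the first above is n = 23, value 529.

529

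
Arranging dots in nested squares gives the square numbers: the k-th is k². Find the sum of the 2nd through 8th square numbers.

203

Σ_{i=2}^{8} i² = 204 − 1 = 203.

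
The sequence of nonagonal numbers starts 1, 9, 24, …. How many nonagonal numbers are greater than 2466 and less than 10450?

28

The n-th nonagonal number is n(7n−5)/2.
Smallest index with value > 2466: n = 27 (giving 2484).
Largest index with value < 10450: n = 54 (giving 10071).
Indices 27 through 54: 28 terms.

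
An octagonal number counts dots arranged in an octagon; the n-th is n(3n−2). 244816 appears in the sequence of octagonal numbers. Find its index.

286

Set n(3n−2) = 244816, giving 3n² − 2n − 244816 = 0.
The discriminant is 4 + 12·244816 = 2937796, and √2937796 = 1714.
So n = (2 + 1714) / 6 = 1716/6 = 286.
Check: 286·(3·286 − 2) = 244816. ✓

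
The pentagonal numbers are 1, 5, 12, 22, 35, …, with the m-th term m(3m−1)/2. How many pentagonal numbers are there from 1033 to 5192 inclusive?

33

The n-th pentagonal number is n(3n−1)/2.
Smallest index with value ≥ 1033: n = 27 (giving 1080).
Largest index with value ≤ 5192: n = 59 (giving 5192).
Indices 27 through 59: 33 terms.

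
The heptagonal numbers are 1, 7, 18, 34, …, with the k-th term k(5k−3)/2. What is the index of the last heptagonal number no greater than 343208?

370

Solve n(5n−3)/2 ≤ 343208 for integer n.
n = 370 gives 341695 ≤ 343208, while n = 371 gives 343546 > 343208; so the answer is index 370.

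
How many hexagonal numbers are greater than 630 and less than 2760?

The n-th hexagonal number is n(2n−1).
Smallest index with value > 630: n = 19 (giving 703).
Largest index with value < 2760: n = 37 (giving 2701).
Indices 19 through 37: 19 terms.

19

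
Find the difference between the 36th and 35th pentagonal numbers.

Consecutive pentagonal numbers differ by 3n − 2: here 3·36 − 2 = 106.

106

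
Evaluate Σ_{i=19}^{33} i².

10420

Σ_{i=19}^{33} i² = 12529 − 2109 = 10420.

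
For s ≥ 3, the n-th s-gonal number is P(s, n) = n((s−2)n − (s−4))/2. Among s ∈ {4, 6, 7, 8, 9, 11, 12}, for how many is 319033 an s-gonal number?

1

s = 4: P(4, 564) = 318096 and P(4, 565) = 319225; 319033 is not s-gonal.
s = 6: P(6, 399) = 318003 and P(6, 400) = 319600; 319033 is not s-gonal.
s = 7: P(7, 357) = 318087 and P(7, 358) = 319873; 319033 is not s-gonal.
s = 8: P(8, 326) = 318176 and P(8, 327) = 320133; 319033 is not s-gonal.
s = 9: P(9, 302) = 318459 and P(9, 303) = 320574; 319033 is not s-gonal.
s = 11: P(11, 266) = 317471 and P(11, 267) = 319866; 319033 is not s-gonal.
s = 12: P(12, 253) = 319033. ✓
Hits: s ∈ {12} → 1.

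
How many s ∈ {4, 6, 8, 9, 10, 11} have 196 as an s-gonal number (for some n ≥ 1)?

s = 4: P(4, 14) = 196. ✓
s = 6: P(6, 10) = 190 and P(6, 11) = 231; 196 is not s-gonal.
s = 8: P(8, 8) = 176 and P(8, 9) = 225; 196 is not s-gonal.
s = 9: P(9, 7) = 154 and P(9, 8) = 204; 196 is not s-gonal.
s = 10: P(10, 7) = 175 and P(10, 8) = 232; 196 is not s-gonal.
s = 11: P(11, 7) = 196. ✓
Hits: s ∈ {4, 11} → 2.

2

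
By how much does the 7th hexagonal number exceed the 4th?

63

7·(2·7 − 1) = 91 and 4·(2·4 − 1) = 28.
Difference: 91 − 28 = 63.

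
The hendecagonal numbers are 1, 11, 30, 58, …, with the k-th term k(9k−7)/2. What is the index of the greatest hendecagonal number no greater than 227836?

225

Solve n(9n−7)/2 ≤ 227836 for integer n.
n = 225 gives 227025 ≤ 227836, while n = 226 gives 229051 > 227836; so the answer is index 225.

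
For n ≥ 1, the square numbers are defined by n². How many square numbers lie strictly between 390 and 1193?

The n-th square number is n².
Smallest index with value > 390: n = 20 (giving 400).
Largest index with value < 1193: n = 34 (giving 1156).
Indices 20 through 34: 15 terms.

15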